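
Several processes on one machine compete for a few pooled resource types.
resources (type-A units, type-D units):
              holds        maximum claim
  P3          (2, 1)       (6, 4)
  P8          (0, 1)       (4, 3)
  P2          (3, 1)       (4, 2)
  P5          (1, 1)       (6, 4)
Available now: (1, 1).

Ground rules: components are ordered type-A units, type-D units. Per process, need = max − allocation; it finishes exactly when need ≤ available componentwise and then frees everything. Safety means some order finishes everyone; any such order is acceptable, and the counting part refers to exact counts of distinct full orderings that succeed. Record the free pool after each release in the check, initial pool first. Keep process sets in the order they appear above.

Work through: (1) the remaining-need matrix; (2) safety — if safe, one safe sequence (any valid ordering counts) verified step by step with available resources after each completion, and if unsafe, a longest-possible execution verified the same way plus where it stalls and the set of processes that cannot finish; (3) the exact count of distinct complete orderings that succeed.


(1) Outstanding need per process (order type-A units, type-D units):
  P3: (4, 3)
  P8: (4, 2)
  P2: (1, 1)
  P5: (5, 3)
(2) SAFE, for example via the order P2, P8, P3, P5.
Key observation: P2 is the earliest step where a requested resource binds exactly: need (1, 1), pool (1, 1) at its turn.
Check, step by step:
  pool = (1, 1)
  run P2 (needs (1, 1), free (1, 1)); after release of (3, 1) the pool is (4, 2)
  run P8 (needs (4, 2), free (4, 2)); after release of (0, 1) the pool is (4, 3)
  run P3 (needs (4, 3), free (4, 3)); after release of (2, 1) the pool is (6, 4)
  run P5 (needs (5, 3), free (6, 4)); after release of (1, 1) the pool is (7, 5)
(3) Precisely 1 of the possible complete orderings is a safe sequence.


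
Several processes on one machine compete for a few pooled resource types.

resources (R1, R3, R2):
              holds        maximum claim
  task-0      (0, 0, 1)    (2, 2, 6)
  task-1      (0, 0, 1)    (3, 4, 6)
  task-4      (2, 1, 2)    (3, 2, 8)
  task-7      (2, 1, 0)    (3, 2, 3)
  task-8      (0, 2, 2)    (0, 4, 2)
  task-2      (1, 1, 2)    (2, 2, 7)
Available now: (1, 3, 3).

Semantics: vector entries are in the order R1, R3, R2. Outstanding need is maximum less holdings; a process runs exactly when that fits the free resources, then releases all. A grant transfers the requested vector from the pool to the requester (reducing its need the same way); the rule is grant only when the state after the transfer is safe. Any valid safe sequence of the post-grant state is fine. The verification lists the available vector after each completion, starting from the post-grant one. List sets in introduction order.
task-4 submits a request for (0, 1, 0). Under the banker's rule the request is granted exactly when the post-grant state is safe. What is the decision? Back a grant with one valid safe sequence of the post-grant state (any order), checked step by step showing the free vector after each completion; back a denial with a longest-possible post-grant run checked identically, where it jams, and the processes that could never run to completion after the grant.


GRANT — the state after the grant stays safe, e.g. via task-8, task-2, task-7, task-1, task-0, task-4.
Key observation: after the grant the pool drops to (1, 2, 3), which still lets task-8 finish first and unwind the rest.
Check on the post-grant state, step by step:
  pool = (1, 2, 3)
  run task-8 (needs (0, 2, 0), free (1, 2, 3)); after release of (0, 2, 2) the pool is (1, 4, 5)
  run task-2 (needs (1, 1, 5), free (1, 4, 5)); after release of (1, 1, 2) the pool is (2, 5, 7)
  run task-7 (needs (1, 1, 3), free (2, 5, 7)); after release of (2, 1, 0) the pool is (4, 6, 7)
  run task-1 (needs (3, 4, 5), free (4, 6, 7)); after release of (0, 0, 1) the pool is (4, 6, 8)
  run task-0 (needs (2, 2, 5), free (4, 6, 8)); after release of (0, 0, 1) the pool is (4, 6, 9)
  run task-4 (needs (1, 0, 6), free (4, 6, 9)); after release of (2, 2, 2) the pool is (6, 8, 11)


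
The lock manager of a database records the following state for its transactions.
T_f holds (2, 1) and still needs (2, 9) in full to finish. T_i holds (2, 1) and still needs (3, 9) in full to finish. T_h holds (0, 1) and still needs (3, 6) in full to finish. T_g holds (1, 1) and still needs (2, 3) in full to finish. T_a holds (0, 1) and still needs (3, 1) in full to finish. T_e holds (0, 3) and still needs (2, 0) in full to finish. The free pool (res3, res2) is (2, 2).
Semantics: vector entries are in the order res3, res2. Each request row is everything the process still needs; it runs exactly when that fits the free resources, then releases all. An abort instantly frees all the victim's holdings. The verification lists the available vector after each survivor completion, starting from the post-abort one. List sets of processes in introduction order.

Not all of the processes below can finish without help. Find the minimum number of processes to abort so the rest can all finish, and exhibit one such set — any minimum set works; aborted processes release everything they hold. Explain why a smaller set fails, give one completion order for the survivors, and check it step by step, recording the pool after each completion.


Minimum abort set: T_f.
Key observation: the deadlocked T_i becomes finishable only because T_f released (2, 1); it completes at step 5 below.
No smaller set exists: with zero aborts the deadlock remains.
Survivors finish in the order: T_e, T_g, T_a, T_h, T_i. Step-by-step check (pool after the aborts first):
  pool = (4, 3)
  T_e needs (2, 0) <= (4, 3) -> finishes; pool += (0, 3) = (4, 6)
  T_g needs (2, 3) <= (4, 6) -> finishes; pool += (1, 1) = (5, 7)
  T_a needs (3, 1) <= (5, 7) -> finishes; pool += (0, 1) = (5, 8)
  T_h needs (3, 6) <= (5, 8) -> finishes; pool += (0, 1) = (5, 9)
  T_i needs (3, 9) <= (5, 9) -> finishes; pool += (2, 1) = (7, 10)


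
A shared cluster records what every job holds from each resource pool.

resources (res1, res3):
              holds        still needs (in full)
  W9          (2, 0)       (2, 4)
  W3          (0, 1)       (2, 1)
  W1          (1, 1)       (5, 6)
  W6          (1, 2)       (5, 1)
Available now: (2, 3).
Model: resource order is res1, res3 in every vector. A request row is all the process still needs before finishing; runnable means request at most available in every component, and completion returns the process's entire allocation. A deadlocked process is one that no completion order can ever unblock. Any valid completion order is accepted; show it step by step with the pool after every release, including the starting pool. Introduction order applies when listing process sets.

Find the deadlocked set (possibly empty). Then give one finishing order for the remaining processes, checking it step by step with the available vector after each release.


Deadlocked: W1 and W6.
Key observation: no order helps: past W3, W9, the free pool tops out at (4, 4), below what each blocked process needs in res1.
A valid finishing order for the others: W3, W9. Step-by-step check:
  pool = (2, 3)
  W3 needs (2, 1) <= (2, 3) -> finishes; pool += (0, 1) = (2, 4)
  W9 needs (2, 4) <= (2, 4) -> finishes; pool += (2, 0) = (4, 4)
The stuck group stays short no matter what:
  W1 cannot run: need (5, 6) vs free (4, 4) (insufficient res1 and res3)
  W6 cannot run: need (5, 1) vs free (4, 4) (insufficient res1)


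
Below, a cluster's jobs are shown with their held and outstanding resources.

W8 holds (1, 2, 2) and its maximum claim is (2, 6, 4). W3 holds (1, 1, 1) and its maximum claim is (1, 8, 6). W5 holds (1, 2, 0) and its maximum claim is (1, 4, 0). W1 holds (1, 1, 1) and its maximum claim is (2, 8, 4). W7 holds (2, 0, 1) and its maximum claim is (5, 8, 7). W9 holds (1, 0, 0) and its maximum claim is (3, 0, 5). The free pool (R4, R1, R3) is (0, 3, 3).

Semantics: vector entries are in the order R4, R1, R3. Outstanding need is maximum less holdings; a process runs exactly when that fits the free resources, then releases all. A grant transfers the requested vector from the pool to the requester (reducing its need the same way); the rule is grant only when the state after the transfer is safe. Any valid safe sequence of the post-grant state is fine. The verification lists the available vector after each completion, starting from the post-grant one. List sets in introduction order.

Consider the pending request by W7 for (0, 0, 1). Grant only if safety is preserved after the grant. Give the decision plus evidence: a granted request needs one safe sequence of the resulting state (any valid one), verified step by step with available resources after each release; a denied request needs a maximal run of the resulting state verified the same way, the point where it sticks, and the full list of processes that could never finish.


GRANT — the state after the grant stays safe, e.g. via W5, W8, W1, W3, W9, W7.
Key observation: with (0, 3, 2) left after the transfer, W5 can run at once — the state stays safe.
Check on the post-grant state, step by step:
  pool = (0, 3, 2)
  W5: need (0, 2, 0) fits (0, 3, 2); releases (1, 2, 0), pool now (1, 5, 2)
  W8: need (1, 4, 2) fits (1, 5, 2); releases (1, 2, 2), pool now (2, 7, 4)
  W1: need (1, 7, 3) fits (2, 7, 4); releases (1, 1, 1), pool now (3, 8, 5)
  W3: need (0, 7, 5) fits (3, 8, 5); releases (1, 1, 1), pool now (4, 9, 6)
  W9: need (2, 0, 5) fits (4, 9, 6); releases (1, 0, 0), pool now (5, 9, 6)
  W7: need (3, 8, 5) fits (5, 9, 6); releases (2, 0, 2), pool now (7, 9, 8)


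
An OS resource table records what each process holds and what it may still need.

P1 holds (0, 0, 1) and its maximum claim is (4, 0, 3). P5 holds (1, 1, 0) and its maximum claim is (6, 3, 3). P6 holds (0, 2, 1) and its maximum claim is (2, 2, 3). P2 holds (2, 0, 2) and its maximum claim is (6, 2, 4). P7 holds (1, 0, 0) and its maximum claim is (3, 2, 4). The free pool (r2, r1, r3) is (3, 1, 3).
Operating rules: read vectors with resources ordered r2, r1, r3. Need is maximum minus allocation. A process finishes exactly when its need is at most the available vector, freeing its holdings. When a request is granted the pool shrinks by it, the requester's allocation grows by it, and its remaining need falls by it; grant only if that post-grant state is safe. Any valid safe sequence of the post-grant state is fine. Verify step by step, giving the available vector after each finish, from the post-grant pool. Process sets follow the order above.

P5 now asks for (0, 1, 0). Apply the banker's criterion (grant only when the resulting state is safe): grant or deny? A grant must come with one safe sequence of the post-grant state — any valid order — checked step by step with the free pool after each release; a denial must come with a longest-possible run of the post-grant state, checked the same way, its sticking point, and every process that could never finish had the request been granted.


GRANT — the state after the grant stays safe, e.g. via P6, P7, P1, P2, P5.
Key observation: the grant leaves (3, 0, 3) free — enough for P6, whose release restarts the cascade.
Check on the post-grant state, step by step:
  pool = (3, 0, 3)
  P6 needs (2, 0, 2) <= (3, 0, 3) -> finishes; pool += (0, 2, 1) = (3, 2, 4)
  P7 needs (2, 2, 4) <= (3, 2, 4) -> finishes; pool += (1, 0, 0) = (4, 2, 4)
  P1 needs (4, 0, 2) <= (4, 2, 4) -> finishes; pool += (0, 0, 1) = (4, 2, 5)
  P2 needs (4, 2, 2) <= (4, 2, 5) -> finishes; pool += (2, 0, 2) = (6, 2, 7)
  P5 needs (5, 1, 3) <= (6, 2, 7) -> finishes; pool += (1, 2, 0) = (7, 4, 7)


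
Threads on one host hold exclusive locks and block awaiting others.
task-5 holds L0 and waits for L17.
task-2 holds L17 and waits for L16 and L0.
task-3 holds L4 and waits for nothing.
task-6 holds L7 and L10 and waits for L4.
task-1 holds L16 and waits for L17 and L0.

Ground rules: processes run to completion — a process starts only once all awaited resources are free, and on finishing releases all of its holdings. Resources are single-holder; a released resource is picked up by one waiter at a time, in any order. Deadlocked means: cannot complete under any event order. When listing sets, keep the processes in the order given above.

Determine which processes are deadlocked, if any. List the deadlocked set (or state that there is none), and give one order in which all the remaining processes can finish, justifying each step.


The deadlocked set is task-5, task-2 and task-1.
Key observation: the cycle task-5 -> task-2 -> task-5 can never break — each member waits on the next; task-1 is caught in further circular waits.
A valid finishing order for the others: task-3, task-6.
Check, step by step:
  task-3: no waits; runs immediately, freeing L4
  task-6: everything it awaited (L4) is free; runs, freeing L7 and L10


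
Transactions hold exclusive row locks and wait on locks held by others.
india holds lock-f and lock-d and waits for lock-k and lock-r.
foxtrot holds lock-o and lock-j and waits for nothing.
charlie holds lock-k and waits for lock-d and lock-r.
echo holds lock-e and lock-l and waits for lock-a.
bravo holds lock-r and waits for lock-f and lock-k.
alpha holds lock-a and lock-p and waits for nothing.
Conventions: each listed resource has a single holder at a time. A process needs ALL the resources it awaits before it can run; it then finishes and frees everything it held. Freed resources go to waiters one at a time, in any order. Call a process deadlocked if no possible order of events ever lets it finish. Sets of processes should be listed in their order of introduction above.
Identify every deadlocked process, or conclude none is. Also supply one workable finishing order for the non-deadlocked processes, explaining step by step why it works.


Deadlocked set: india, charlie and bravo.
Key observation: the waits loop around india -> charlie -> india with no way out; bravo is caught in further circular waits.
The rest can finish in the order alpha, foxtrot, echo.
Check, step by step:
  alpha waits on nothing -> runs at once and releases lock-a and lock-p
  foxtrot waits on nothing -> runs at once and releases lock-o and lock-j
  echo waits on lock-a — all released -> runs and releases lock-e and lock-l


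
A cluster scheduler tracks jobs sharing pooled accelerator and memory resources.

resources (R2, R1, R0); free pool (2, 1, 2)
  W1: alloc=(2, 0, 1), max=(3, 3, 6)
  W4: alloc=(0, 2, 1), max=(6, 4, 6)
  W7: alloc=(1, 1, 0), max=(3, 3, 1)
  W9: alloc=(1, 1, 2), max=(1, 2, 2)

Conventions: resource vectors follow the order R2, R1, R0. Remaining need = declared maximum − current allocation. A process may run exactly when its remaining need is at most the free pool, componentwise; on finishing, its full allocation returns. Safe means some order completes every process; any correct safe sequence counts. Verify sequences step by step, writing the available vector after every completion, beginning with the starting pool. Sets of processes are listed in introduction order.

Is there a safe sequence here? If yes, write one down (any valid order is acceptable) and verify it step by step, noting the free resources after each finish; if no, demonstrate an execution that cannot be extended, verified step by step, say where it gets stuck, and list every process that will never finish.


The state is UNSAFE.
Key observation: once W9, W7 finish, the pool peaks at (4, 3, 4) — and every remaining process still needs more R0 than that.
A maximal execution: W9, W7 — then nothing else fits. Step-by-step check:
  pool = (2, 1, 2)
  run W9 (needs (0, 1, 0), free (2, 1, 2)); after release of (1, 1, 2) the pool is (3, 2, 4)
  run W7 (needs (2, 2, 1), free (3, 2, 4)); after release of (1, 1, 0) the pool is (4, 3, 4)
  W1 cannot run: need (1, 3, 5) vs free (4, 3, 4) (insufficient R0)
  W4 cannot run: need (6, 2, 5) vs free (4, 3, 4) (insufficient R2 and R0)
Never able to finish: W1 and W4.


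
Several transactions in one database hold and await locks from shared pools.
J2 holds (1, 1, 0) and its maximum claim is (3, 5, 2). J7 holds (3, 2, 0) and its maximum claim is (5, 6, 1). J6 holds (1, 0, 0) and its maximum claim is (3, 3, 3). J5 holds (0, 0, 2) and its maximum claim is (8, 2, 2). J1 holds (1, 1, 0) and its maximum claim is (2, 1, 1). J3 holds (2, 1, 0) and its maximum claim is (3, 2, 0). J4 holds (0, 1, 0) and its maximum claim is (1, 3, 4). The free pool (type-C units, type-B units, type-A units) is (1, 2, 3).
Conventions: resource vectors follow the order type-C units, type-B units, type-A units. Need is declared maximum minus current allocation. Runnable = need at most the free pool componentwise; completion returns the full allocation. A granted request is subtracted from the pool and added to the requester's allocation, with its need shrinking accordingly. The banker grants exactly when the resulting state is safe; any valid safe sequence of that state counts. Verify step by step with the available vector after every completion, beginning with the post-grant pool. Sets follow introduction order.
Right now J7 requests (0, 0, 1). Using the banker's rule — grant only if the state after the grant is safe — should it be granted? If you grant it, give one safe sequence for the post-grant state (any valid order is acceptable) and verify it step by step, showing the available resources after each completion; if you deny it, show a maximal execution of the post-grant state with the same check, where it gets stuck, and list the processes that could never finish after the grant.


GRANT. The post-grant state is safe; one safe sequence: J1, J3, J7, J6, J5, J2, J4.
Key observation: post-grant, (1, 2, 2) remains, and an order beginning with J1 completes everyone.
Step-by-step check of the post-grant state:
  pool = (1, 2, 2)
  J1 needs (1, 0, 1) <= (1, 2, 2) -> finishes; pool += (1, 1, 0) = (2, 3, 2)
  J3 needs (1, 1, 0) <= (2, 3, 2) -> finishes; pool += (2, 1, 0) = (4, 4, 2)
  J7 needs (2, 4, 0) <= (4, 4, 2) -> finishes; pool += (3, 2, 1) = (7, 6, 3)
  J6 needs (2, 3, 3) <= (7, 6, 3) -> finishes; pool += (1, 0, 0) = (8, 6, 3)
  J5 needs (8, 2, 0) <= (8, 6, 3) -> finishes; pool += (0, 0, 2) = (8, 6, 5)
  J2 needs (2, 4, 2) <= (8, 6, 5) -> finishes; pool += (1, 1, 0) = (9, 7, 5)
  J4 needs (1, 2, 4) <= (9, 7, 5) -> finishes; pool += (0, 1, 0) = (9, 8, 5)


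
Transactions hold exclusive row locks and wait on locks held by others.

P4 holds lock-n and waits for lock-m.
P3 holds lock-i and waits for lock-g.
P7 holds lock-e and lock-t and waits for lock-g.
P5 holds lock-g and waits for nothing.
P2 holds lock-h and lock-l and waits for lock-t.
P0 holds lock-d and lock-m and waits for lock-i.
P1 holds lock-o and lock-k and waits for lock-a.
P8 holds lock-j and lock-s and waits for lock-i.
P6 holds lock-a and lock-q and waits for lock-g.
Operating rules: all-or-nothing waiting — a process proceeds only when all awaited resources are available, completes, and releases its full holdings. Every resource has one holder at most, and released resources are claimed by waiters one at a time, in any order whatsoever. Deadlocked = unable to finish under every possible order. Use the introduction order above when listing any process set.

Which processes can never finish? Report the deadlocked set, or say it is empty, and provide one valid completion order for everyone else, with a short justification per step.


No process is deadlocked.
Key observation: every chain of waits terminates; starting from the processes that wait on nothing, all the rest unlock in turn.
The rest can finish in the order P5, P7, P2, P3, P0, P8, P6, P4, P1.
Step-by-step check:
  P5: no waits; runs immediately, freeing lock-g
  run P7 (all its waits — lock-g — are resolved); releases lock-e and lock-t
  run P2 (all its waits — lock-t — are resolved); releases lock-h and lock-l
  run P3 (all its waits — lock-g — are resolved); releases lock-i
  run P0 (all its waits — lock-i — are resolved); releases lock-d and lock-m
  run P8 (all its waits — lock-i — are resolved); releases lock-j and lock-s
  run P6 (all its waits — lock-g — are resolved); releases lock-a and lock-q
  run P4 (all its waits — lock-m — are resolved); releases lock-n
  run P1 (all its waits — lock-a — are resolved); releases lock-o and lock-k


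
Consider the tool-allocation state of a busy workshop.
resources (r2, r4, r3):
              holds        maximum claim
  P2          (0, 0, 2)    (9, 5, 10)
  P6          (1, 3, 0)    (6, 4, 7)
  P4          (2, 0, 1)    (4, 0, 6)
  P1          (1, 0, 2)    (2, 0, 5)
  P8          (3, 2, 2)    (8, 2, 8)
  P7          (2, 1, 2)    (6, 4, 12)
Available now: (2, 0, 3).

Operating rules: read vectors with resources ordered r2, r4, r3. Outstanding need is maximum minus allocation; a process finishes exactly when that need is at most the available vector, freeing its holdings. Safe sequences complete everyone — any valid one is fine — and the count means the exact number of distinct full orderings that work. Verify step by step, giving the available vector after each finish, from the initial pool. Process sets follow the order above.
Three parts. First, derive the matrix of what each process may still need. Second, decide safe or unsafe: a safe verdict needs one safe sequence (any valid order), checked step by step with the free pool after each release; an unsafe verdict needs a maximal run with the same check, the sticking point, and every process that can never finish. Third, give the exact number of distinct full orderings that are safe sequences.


(1) Need matrix, components ordered r2, r4, r3:
  P2: (9, 5, 8)
  P6: (5, 1, 7)
  P4: (2, 0, 5)
  P1: (1, 0, 3)
  P8: (5, 0, 6)
  P7: (4, 3, 10)
(2) SAFE, for example via the order P1, P4, P8, P6, P2, P7.
Key observation: the first exact fit in this order is P1 — it needs (1, 0, 3) with (2, 0, 3) free, meeting a requested resource to the last unit.
Step-by-step check:
  pool = (2, 0, 3)
  P1 needs (1, 0, 3) <= (2, 0, 3) -> finishes; pool += (1, 0, 2) = (3, 0, 5)
  P4 needs (2, 0, 5) <= (3, 0, 5) -> finishes; pool += (2, 0, 1) = (5, 0, 6)
  P8 needs (5, 0, 6) <= (5, 0, 6) -> finishes; pool += (3, 2, 2) = (8, 2, 8)
  P6 needs (5, 1, 7) <= (8, 2, 8) -> finishes; pool += (1, 3, 0) = (9, 5, 8)
  P2 needs (9, 5, 8) <= (9, 5, 8) -> finishes; pool += (0, 0, 2) = (9, 5, 10)
  P7 needs (4, 3, 10) <= (9, 5, 10) -> finishes; pool += (2, 1, 2) = (11, 6, 12)
(3) The exact count: 1 of the possible complete orderings is a safe sequence.


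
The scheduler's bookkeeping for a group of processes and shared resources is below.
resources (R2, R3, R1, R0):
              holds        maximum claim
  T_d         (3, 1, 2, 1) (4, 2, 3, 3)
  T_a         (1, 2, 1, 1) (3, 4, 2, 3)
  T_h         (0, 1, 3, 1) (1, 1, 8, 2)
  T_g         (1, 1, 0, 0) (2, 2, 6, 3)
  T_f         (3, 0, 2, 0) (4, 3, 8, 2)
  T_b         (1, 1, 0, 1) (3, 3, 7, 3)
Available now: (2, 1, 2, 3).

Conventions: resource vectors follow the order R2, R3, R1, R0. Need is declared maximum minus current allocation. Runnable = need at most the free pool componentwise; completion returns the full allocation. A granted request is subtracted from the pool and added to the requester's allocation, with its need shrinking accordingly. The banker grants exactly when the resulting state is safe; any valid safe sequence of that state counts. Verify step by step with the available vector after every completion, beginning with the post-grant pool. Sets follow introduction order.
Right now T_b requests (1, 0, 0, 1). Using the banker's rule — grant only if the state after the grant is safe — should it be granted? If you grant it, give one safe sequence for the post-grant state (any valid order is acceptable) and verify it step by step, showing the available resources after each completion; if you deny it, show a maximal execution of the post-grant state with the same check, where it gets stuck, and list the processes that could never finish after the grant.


GRANT — the state after the grant stays safe, e.g. via T_d, T_a, T_h, T_b, T_f, T_g.
Key observation: even at the reduced pool (1, 1, 2, 2), T_d fits immediately, so safety survives the grant.
Verifying the post-grant state step by step:
  pool = (1, 1, 2, 2)
  T_d: need (1, 1, 1, 2) fits (1, 1, 2, 2); releases (3, 1, 2, 1), pool now (4, 2, 4, 3)
  T_a: need (2, 2, 1, 2) fits (4, 2, 4, 3); releases (1, 2, 1, 1), pool now (5, 4, 5, 4)
  T_h: need (1, 0, 5, 1) fits (5, 4, 5, 4); releases (0, 1, 3, 1), pool now (5, 5, 8, 5)
  T_b: need (1, 2, 7, 1) fits (5, 5, 8, 5); releases (2, 1, 0, 2), pool now (7, 6, 8, 7)
  T_f: need (1, 3, 6, 2) fits (7, 6, 8, 7); releases (3, 0, 2, 0), pool now (10, 6, 10, 7)
  T_g: need (1, 1, 6, 3) fits (10, 6, 10, 7); releases (1, 1, 0, 0), pool now (11, 7, 10, 7)


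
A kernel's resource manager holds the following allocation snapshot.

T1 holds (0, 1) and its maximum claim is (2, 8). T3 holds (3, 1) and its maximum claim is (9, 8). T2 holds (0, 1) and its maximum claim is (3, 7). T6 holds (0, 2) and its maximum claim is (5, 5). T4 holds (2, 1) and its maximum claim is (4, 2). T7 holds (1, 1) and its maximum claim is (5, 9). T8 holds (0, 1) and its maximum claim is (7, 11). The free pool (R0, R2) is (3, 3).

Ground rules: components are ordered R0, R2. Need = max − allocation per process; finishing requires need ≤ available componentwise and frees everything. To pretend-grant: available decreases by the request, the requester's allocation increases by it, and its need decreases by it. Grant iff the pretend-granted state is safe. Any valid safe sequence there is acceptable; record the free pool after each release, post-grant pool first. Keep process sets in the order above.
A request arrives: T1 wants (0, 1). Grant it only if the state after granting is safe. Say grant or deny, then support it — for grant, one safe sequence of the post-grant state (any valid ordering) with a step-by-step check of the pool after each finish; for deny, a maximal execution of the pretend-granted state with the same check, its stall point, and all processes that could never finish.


DENY — the pretend-granted state is unsafe.
Key observation: once T4, T6 finish, the pool peaks at (5, 5) — and every remaining process still needs more R2 than that.
Pretend the grant happened; the run T4, T6 goes as far as possible. Check, step by step:
  pool = (3, 2)
  T4 needs (2, 1) <= (3, 2) -> finishes; pool += (2, 1) = (5, 3)
  T6 needs (5, 3) <= (5, 3) -> finishes; pool += (0, 2) = (5, 5)
  T1 still needs (2, 6) but only (5, 5) is free — short on R2
  T3 still needs (6, 7) but only (5, 5) is free — short on R0 and R2
  T2 still needs (3, 6) but only (5, 5) is free — short on R2
  T7 still needs (4, 8) but only (5, 5) is free — short on R2
  T8 still needs (7, 10) but only (5, 5) is free — short on R0 and R2
Had the request been granted, T1, T3, T2, T7 and T8 could never finish.


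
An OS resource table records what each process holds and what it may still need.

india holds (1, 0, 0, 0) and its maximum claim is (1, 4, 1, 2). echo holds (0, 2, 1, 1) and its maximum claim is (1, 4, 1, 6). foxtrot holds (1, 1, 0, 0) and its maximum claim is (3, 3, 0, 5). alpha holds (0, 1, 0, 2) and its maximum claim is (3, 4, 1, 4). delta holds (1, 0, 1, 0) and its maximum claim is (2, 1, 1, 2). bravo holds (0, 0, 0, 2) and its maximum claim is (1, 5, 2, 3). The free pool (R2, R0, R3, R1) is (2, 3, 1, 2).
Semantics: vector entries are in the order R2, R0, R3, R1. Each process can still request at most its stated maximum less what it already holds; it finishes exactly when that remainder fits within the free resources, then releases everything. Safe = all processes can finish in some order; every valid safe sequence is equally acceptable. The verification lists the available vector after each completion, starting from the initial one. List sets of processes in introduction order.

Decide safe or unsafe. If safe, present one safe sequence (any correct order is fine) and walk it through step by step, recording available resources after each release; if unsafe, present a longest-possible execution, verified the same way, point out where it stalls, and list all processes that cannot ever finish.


The state is UNSAFE.
Key observation: after delta, alpha, india the pool peaks at (4, 4, 2, 4), and each blocked process is short somewhere: echo on R1; foxtrot on R1; bravo on R0.
A maximal execution: delta, alpha, india — then nothing else fits. Check, step by step:
  pool = (2, 3, 1, 2)
  delta needs (1, 1, 0, 2) <= (2, 3, 1, 2) -> finishes; pool += (1, 0, 1, 0) = (3, 3, 2, 2)
  alpha needs (3, 3, 1, 2) <= (3, 3, 2, 2) -> finishes; pool += (0, 1, 0, 2) = (3, 4, 2, 4)
  india needs (0, 4, 1, 2) <= (3, 4, 2, 4) -> finishes; pool += (1, 0, 0, 0) = (4, 4, 2, 4)
  echo cannot run: need (1, 2, 0, 5) vs free (4, 4, 2, 4) (insufficient R1)
  foxtrot cannot run: need (2, 2, 0, 5) vs free (4, 4, 2, 4) (insufficient R1)
  bravo cannot run: need (1, 5, 2, 1) vs free (4, 4, 2, 4) (insufficient R0)
Permanently blocked: echo, foxtrot and bravo.


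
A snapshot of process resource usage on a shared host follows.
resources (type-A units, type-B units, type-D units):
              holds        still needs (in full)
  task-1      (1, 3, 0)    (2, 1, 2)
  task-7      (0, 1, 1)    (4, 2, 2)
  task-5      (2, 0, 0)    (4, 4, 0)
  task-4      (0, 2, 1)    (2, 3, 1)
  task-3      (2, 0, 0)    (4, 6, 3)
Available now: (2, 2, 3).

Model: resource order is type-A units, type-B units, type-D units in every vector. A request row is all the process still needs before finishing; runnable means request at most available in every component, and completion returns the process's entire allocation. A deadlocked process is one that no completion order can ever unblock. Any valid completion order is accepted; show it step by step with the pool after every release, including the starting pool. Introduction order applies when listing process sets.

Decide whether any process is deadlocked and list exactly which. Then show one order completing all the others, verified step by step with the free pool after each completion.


Deadlocked: task-7, task-5 and task-3.
Key observation: even finishing task-1, task-4 leaves just (3, 7, 4) free — too little type-A units for any of the remaining processes.
A valid finishing order for the others: task-1, task-4. Verifying each step:
  pool = (2, 2, 3)
  run task-1 (needs (2, 1, 2), free (2, 2, 3)); after release of (1, 3, 0) the pool is (3, 5, 3)
  run task-4 (needs (2, 3, 1), free (3, 5, 3)); after release of (0, 2, 1) the pool is (3, 7, 4)
The blocked processes can never fit:
  blocked: task-7 wants (4, 2, 2), pool (3, 7, 4) — not enough type-A units
  blocked: task-5 wants (4, 4, 0), pool (3, 7, 4) — not enough type-A units
  blocked: task-3 wants (4, 6, 3), pool (3, 7, 4) — not enough type-A units


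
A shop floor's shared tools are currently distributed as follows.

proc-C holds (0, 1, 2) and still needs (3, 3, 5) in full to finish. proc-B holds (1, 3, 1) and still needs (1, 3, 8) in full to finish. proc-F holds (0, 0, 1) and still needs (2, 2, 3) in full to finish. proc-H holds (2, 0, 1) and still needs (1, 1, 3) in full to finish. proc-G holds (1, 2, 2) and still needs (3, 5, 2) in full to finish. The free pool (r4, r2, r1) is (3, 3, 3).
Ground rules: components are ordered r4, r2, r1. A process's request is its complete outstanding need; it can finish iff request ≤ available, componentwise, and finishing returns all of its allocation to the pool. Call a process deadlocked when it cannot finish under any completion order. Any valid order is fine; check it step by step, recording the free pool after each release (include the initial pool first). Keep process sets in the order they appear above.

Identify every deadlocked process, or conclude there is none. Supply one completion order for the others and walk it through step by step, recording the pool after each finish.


Deadlocked set: proc-B and proc-G.
Key observation: after proc-F, proc-H, proc-C the pool peaks at (5, 4, 7), and each blocked process is short somewhere: proc-B on r1; proc-G on r2.
The rest can finish in the order proc-F, proc-H, proc-C. Walking it through:
  pool = (3, 3, 3)
  run proc-F (needs (2, 2, 3), free (3, 3, 3)); after release of (0, 0, 1) the pool is (3, 3, 4)
  run proc-H (needs (1, 1, 3), free (3, 3, 4)); after release of (2, 0, 1) the pool is (5, 3, 5)
  run proc-C (needs (3, 3, 5), free (5, 3, 5)); after release of (0, 1, 2) the pool is (5, 4, 7)
The stuck group stays short no matter what:
  proc-B still needs (1, 3, 8) but only (5, 4, 7) is free — short on r1
  proc-G still needs (3, 5, 2) but only (5, 4, 7) is free — short on r2


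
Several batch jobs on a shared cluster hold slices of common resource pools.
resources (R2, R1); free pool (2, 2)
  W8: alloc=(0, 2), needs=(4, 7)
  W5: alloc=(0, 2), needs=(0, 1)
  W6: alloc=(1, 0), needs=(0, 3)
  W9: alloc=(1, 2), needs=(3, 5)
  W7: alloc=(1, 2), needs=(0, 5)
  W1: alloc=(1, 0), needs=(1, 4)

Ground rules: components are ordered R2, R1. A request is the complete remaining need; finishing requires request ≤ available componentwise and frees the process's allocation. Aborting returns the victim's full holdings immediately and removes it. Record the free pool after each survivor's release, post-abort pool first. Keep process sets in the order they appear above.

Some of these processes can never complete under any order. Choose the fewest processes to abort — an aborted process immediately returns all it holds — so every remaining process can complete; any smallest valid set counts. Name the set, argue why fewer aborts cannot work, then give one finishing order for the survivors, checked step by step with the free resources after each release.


The answer: abort W7.
Key observation: W9 had no path to completion before; after the abort of W7 ((1, 2) returned), step 4 is where it fits.
Why nothing smaller works: aborting no one leaves the state deadlocked as given.
One survivor order: W1, W6, W5, W9, W8. Step-by-step check (post-abort pool first):
  pool = (3, 4)
  W1 needs (1, 4) <= (3, 4) -> finishes; pool += (1, 0) = (4, 4)
  W6 needs (0, 3) <= (4, 4) -> finishes; pool += (1, 0) = (5, 4)
  W5 needs (0, 1) <= (5, 4) -> finishes; pool += (0, 2) = (5, 6)
  W9 needs (3, 5) <= (5, 6) -> finishes; pool += (1, 2) = (6, 8)
  W8 needs (4, 7) <= (6, 8) -> finishes; pool += (0, 2) = (6, 10)


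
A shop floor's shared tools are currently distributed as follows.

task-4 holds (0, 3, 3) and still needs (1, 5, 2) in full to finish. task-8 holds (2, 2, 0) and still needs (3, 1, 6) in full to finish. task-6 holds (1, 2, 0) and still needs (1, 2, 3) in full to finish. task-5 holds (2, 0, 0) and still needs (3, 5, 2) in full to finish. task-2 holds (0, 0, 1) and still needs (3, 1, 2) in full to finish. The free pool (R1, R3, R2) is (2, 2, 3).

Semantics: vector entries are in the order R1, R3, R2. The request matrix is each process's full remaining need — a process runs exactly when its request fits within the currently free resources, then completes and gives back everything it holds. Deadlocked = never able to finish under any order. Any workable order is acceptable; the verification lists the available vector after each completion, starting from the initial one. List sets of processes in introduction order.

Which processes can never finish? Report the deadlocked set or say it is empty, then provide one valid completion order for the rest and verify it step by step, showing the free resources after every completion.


Deadlocked: task-4, task-8 and task-5.
Key observation: after task-6, task-2 the pool peaks at (3, 4, 4), and each blocked process is short somewhere: task-4 on R3; task-8 on R2; task-5 on R3.
The rest can finish in the order task-6, task-2. Check, step by step:
  pool = (2, 2, 3)
  run task-6 (needs (1, 2, 3), free (2, 2, 3)); after release of (1, 2, 0) the pool is (3, 4, 3)
  run task-2 (needs (3, 1, 2), free (3, 4, 3)); after release of (0, 0, 1) the pool is (3, 4, 4)
The stuck group stays short no matter what:
  task-4 still needs (1, 5, 2) but only (3, 4, 4) is free — short on R3
  task-8 still needs (3, 1, 6) but only (3, 4, 4) is free — short on R2
  task-5 still needs (3, 5, 2) but only (3, 4, 4) is free — short on R3


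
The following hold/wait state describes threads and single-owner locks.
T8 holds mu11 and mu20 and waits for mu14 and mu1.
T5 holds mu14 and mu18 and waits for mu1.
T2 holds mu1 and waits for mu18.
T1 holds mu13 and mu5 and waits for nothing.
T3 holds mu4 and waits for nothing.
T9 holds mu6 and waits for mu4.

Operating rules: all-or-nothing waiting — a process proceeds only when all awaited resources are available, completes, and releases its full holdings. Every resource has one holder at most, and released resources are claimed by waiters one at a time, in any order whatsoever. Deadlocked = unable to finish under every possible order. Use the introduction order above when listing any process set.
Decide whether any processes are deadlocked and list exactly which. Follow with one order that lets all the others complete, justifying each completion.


Deadlocked: T8, T5 and T2.
Key observation: nobody on the ring T5 -> T2 -> T5 can start until another member finishes, which never happens; T8 waits into the deadlock from upstream.
A valid finishing order for the others: T3, T9, T1.
Check, step by step:
  run T3 (it waits on nothing); releases mu4
  T9: everything it awaited (mu4) is free; runs, freeing mu6
  run T1 (it waits on nothing); releases mu13 and mu5


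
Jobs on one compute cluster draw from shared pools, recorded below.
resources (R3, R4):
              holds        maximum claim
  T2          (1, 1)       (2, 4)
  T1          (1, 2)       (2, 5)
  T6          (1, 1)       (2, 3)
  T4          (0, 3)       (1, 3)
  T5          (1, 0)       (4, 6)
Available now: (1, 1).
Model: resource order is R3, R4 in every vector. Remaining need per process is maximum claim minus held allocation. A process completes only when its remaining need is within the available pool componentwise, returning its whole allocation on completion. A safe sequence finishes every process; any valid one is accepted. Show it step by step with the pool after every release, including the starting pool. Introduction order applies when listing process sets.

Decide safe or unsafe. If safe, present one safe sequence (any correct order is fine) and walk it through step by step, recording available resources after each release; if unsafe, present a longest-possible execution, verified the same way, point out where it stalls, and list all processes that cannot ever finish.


The state is SAFE; one workable sequence: T4, T2, T6, T5, T1.
Key observation: T4 marks the first exact bind of the order: its need (1, 0) fits the free (1, 1) with zero slack on a requested resource.
Verifying each step:
  pool = (1, 1)
  T4: need (1, 0) fits (1, 1); releases (0, 3), pool now (1, 4)
  T2: need (1, 3) fits (1, 4); releases (1, 1), pool now (2, 5)
  T6: need (1, 2) fits (2, 5); releases (1, 1), pool now (3, 6)
  T5: need (3, 6) fits (3, 6); releases (1, 0), pool now (4, 6)
  T1: need (1, 3) fits (4, 6); releases (1, 2), pool now (5, 8)


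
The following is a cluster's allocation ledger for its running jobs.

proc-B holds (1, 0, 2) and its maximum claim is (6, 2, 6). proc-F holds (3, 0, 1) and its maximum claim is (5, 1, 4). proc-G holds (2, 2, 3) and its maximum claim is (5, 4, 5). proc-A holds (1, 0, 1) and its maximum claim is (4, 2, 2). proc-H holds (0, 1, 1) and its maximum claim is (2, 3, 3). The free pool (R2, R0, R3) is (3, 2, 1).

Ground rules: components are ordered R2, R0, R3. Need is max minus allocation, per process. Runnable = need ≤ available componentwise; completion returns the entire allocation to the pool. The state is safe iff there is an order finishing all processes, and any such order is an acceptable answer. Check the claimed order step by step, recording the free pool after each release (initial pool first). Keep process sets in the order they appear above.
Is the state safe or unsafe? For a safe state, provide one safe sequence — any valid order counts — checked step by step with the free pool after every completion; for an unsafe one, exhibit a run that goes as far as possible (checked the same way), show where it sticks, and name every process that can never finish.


SAFE, for example via the order proc-A, proc-G, proc-F, proc-H, proc-B.
Key observation: at proc-A the run first touches a limit — (3, 2, 1) against (3, 2, 1), exact on a resource it actually requests.
Step-by-step check:
  pool = (3, 2, 1)
  run proc-A (needs (3, 2, 1), free (3, 2, 1)); after release of (1, 0, 1) the pool is (4, 2, 2)
  run proc-G (needs (3, 2, 2), free (4, 2, 2)); after release of (2, 2, 3) the pool is (6, 4, 5)
  run proc-F (needs (2, 1, 3), free (6, 4, 5)); after release of (3, 0, 1) the pool is (9, 4, 6)
  run proc-H (needs (2, 2, 2), free (9, 4, 6)); after release of (0, 1, 1) the pool is (9, 5, 7)
  run proc-B (needs (5, 2, 4), free (9, 5, 7)); after release of (1, 0, 2) the pool is (10, 5, 9)
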